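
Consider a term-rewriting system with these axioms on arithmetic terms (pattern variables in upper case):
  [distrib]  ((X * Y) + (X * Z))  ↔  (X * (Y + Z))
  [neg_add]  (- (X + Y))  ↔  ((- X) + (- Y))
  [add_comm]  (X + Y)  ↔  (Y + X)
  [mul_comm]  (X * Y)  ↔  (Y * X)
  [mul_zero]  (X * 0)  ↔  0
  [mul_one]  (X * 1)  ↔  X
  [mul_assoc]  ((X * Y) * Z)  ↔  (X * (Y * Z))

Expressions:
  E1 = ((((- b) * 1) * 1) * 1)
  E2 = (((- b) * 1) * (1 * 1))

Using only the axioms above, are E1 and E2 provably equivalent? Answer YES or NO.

YES

step 1: mul_one (→) rewrites ((- b) * 1) into (- b), now (((- b) * 1) * 1)
step 2: mul_one (←) rewrites 1 into (1 * 1), which is E2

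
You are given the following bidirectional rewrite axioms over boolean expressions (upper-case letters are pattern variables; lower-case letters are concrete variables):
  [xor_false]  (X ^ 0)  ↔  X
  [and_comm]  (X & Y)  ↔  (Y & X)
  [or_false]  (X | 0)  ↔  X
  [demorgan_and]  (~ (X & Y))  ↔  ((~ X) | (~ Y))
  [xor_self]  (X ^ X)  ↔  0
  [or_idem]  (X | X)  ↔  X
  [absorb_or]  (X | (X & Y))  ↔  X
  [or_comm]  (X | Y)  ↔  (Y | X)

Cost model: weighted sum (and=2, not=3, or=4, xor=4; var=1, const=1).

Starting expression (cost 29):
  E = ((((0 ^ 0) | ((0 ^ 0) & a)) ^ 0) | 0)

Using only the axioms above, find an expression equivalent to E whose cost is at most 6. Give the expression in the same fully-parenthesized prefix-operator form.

(0 | 0)   [cost 6]

step 1: xor_false (→) rewrites (((0 ^ 0) | ((0 ^ 0) & a)) ^ 0) into ((0 ^ 0) | ((0 ^ 0) & a)), now (((0 ^ 0) | ((0 ^ 0) & a)) | 0)
step 2: absorb_or (→) rewrites ((0 ^ 0) | ((0 ^ 0) & a)) into (0 ^ 0), now ((0 ^ 0) | 0)
step 3: xor_false (→) rewrites (0 ^ 0) into 0, reaching cost 6 (bound 6)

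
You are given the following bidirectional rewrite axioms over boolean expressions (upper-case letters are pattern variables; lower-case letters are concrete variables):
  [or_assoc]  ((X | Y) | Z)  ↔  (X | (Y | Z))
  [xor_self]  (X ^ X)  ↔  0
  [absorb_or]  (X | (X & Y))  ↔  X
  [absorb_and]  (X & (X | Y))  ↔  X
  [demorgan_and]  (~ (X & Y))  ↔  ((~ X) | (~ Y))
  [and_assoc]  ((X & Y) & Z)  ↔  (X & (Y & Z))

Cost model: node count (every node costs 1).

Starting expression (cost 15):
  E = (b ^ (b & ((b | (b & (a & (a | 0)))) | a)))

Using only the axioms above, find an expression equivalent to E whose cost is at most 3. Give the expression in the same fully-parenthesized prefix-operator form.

step 1: absorb_and (→) rewrites (a & (a | 0)) into a, now (b ^ (b & ((b | (b & a)) | a)))
step 2: absorb_or (→) rewrites (b | (b & a)) into b, now (b ^ (b & (b | a)))
step 3: absorb_and (→) rewrites (b & (b | a)) into b, reaching cost 3 (bound 3)

(b ^ b)   [cost 3]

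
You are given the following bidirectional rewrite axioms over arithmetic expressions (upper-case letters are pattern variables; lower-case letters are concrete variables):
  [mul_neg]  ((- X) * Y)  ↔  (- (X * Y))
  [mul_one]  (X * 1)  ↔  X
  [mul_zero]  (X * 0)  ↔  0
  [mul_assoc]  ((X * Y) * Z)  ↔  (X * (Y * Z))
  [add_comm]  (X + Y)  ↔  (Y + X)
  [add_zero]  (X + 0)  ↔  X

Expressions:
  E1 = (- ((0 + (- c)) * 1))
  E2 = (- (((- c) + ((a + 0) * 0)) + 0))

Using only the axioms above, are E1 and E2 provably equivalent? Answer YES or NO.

step 1: add_comm (→) rewrites (0 + (- c)) into ((- c) + 0), now (- (((- c) + 0) * 1))
step 2: add_zero (→) rewrites ((- c) + 0) into (- c), now (- ((- c) * 1))
step 3: mul_one (→) rewrites ((- c) * 1) into (- c), now (- (- c))
step 4: add_zero (←) rewrites (- c) into ((- c) + 0), now (- ((- c) + 0))
step 5: add_zero (←) rewrites (- c) into ((- c) + 0), now (- (((- c) + 0) + 0))
step 6: mul_zero (←) rewrites 0 into (a * 0), now (- (((- c) + (a * 0)) + 0))
step 7: add_zero (←) rewrites a into (a + 0), which is E2

YES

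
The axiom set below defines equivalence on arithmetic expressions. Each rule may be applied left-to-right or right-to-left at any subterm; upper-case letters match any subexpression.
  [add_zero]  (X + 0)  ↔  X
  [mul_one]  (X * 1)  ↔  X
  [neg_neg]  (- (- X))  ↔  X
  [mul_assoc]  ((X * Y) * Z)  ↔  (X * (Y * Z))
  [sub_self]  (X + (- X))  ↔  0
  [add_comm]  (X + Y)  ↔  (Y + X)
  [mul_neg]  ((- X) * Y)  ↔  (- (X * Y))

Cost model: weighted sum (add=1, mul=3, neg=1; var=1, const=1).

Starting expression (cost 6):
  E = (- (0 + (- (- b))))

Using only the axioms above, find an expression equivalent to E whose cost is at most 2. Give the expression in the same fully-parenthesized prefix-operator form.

1. [add_comm →] (0 + (- (- b)))  →  ((- (- b)) + 0);  E = (- ((- (- b)) + 0))
2. [add_zero →] ((- (- b)) + 0)  →  (- (- b));  E = (- (- (- b)))
3. [neg_neg →] (- (- (- b)))  →  (- b);  cost 2 ≤ 2, done

(- b)   [cost 2]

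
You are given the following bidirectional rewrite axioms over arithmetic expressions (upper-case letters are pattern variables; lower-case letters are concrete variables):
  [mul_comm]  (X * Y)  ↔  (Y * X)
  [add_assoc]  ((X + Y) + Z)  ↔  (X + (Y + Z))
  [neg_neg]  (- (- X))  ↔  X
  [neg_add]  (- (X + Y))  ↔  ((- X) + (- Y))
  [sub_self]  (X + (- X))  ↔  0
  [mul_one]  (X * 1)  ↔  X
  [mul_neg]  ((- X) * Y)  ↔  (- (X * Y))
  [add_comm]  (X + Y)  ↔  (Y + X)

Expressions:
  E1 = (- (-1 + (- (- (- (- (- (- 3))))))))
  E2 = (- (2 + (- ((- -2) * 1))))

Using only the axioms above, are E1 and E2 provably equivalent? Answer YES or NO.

NO

The axioms are sound identities: if E1 ↔* E2 then E1 and E2 evaluate identically under any assignment.
Under the empty assignment (no variables occur): E1 evaluates to -2, E2 to 0. Distinct ⇒ no rewrite sequence connects them.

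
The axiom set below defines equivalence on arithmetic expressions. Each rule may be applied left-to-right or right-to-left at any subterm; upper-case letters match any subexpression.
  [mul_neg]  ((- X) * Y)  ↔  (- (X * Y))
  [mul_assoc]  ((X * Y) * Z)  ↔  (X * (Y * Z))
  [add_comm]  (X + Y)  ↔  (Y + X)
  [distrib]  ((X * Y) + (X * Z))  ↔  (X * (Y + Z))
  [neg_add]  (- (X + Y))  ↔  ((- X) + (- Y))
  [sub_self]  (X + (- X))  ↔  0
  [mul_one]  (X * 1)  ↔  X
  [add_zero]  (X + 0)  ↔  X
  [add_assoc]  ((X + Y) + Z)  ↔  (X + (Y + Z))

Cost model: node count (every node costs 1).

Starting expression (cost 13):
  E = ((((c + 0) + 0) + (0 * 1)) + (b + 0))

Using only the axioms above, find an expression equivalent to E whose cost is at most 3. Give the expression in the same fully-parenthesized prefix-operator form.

(1) ((c + 0) + 0)  =[add_zero →]=  (c + 0)    ⊢ (((c + 0) + (0 * 1)) + (b + 0))
(2) (b + 0)  =[add_zero →]=  b    ⊢ (((c + 0) + (0 * 1)) + b)
(3) (0 * 1)  =[mul_one →]=  0    ⊢ (((c + 0) + 0) + b)
(4) (c + 0)  =[add_zero →]=  c    ⊢ ((c + 0) + b)
(5) (c + 0)  =[add_zero →]=  c    ⊢ cost 3, within 3

(c + b)   [cost 3]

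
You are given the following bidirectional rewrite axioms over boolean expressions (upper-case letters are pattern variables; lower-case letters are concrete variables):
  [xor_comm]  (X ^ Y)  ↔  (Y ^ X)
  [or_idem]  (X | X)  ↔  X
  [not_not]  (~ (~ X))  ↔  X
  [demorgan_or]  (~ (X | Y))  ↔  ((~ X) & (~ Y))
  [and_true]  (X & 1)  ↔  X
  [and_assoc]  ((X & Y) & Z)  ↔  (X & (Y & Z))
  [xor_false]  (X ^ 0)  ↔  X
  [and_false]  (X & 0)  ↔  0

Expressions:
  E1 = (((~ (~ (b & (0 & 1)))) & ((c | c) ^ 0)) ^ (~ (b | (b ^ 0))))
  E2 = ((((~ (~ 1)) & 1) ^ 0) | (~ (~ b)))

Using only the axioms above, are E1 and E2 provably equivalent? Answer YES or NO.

NO

Every axiom is a valid identity, so a rewrite proof would force E1 and E2 to agree under every assignment.
At b=1, c=0: E1 = 0 but E2 = 1; they differ, so no derivation exists.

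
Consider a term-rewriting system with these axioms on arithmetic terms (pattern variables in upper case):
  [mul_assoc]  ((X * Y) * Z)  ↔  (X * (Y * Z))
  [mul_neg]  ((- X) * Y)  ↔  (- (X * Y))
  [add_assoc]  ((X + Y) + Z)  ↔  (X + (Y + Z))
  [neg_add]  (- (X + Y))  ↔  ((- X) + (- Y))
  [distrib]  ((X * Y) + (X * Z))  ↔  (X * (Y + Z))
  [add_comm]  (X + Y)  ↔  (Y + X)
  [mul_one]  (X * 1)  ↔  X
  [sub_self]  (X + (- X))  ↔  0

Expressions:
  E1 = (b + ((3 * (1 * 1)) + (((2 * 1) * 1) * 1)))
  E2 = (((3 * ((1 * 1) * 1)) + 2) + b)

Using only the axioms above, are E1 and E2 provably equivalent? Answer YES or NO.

YES

step 1: mul_one (→) rewrites (((2 * 1) * 1) * 1) into ((2 * 1) * 1), now (b + ((3 * (1 * 1)) + ((2 * 1) * 1)))
step 2: add_comm (→) rewrites (b + ((3 * (1 * 1)) + ((2 * 1) * 1))) into (((3 * (1 * 1)) + ((2 * 1) * 1)) + b)
step 3: mul_one (→) rewrites (1 * 1) into 1, now (((3 * 1) + ((2 * 1) * 1)) + b)
step 4: mul_one (→) rewrites ((2 * 1) * 1) into (2 * 1), now (((3 * 1) + (2 * 1)) + b)
step 5: mul_one (→) rewrites (2 * 1) into 2, now (((3 * 1) + 2) + b)
step 6: mul_one (←) rewrites 1 into (1 * 1), now (((3 * (1 * 1)) + 2) + b)
step 7: mul_one (←) rewrites (1 * 1) into ((1 * 1) * 1), which is E2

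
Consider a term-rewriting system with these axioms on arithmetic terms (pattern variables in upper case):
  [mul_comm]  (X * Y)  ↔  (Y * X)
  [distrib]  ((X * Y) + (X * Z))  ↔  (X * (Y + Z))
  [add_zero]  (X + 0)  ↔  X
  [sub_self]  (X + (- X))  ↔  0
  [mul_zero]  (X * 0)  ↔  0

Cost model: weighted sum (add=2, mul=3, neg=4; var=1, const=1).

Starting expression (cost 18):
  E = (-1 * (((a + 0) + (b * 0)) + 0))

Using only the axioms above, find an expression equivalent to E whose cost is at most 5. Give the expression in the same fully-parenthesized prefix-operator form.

1. [add_zero →] (((a + 0) + (b * 0)) + 0)  →  ((a + 0) + (b * 0));  E = (-1 * ((a + 0) + (b * 0)))
2. [mul_zero →] (b * 0)  →  0;  E = (-1 * ((a + 0) + 0))
3. [add_zero →] (a + 0)  →  a;  E = (-1 * (a + 0))
4. [add_zero →] (a + 0)  →  a;  cost 5 ≤ 5, done

(-1 * a)   [cost 5]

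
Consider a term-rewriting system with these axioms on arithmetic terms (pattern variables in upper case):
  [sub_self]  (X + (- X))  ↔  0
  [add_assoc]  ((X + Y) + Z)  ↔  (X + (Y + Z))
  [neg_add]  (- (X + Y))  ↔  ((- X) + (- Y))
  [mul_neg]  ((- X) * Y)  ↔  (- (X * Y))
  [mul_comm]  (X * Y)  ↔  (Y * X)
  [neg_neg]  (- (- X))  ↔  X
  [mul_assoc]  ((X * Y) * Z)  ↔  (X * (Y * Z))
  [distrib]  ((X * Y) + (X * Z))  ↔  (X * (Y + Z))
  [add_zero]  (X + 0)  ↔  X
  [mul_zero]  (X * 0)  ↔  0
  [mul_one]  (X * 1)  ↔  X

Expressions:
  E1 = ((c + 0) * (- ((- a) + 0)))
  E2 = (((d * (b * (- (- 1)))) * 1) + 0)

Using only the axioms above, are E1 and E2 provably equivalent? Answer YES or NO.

The axioms are sound identities: if E1 ↔* E2 then E1 and E2 evaluate identically under any assignment.
Under a=0, b=1, c=0, d=1: E1 evaluates to 0, E2 to 1. Distinct ⇒ no rewrite sequence connects them.

NO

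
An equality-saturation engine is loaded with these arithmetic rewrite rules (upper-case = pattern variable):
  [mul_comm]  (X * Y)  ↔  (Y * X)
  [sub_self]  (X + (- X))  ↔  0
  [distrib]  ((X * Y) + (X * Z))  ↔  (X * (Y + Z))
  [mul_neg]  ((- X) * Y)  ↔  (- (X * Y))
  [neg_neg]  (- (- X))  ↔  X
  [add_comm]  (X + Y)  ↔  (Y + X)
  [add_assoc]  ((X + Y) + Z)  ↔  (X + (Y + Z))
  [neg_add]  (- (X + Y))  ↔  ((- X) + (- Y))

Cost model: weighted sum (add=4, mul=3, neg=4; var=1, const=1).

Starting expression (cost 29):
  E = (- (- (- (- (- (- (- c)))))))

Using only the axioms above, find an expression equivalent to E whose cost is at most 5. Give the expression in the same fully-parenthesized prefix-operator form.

(- c)   [cost 5]

(1) (- (- (- (- (- (- c))))))  =[neg_neg →]=  (- (- (- (- c))))    ⊢ (- (- (- (- (- c)))))
(2) (- (- (- c)))  =[neg_neg →]=  (- c)    ⊢ (- (- (- c)))
(3) (- (- c))  =[neg_neg →]=  c    ⊢ cost 5, within 5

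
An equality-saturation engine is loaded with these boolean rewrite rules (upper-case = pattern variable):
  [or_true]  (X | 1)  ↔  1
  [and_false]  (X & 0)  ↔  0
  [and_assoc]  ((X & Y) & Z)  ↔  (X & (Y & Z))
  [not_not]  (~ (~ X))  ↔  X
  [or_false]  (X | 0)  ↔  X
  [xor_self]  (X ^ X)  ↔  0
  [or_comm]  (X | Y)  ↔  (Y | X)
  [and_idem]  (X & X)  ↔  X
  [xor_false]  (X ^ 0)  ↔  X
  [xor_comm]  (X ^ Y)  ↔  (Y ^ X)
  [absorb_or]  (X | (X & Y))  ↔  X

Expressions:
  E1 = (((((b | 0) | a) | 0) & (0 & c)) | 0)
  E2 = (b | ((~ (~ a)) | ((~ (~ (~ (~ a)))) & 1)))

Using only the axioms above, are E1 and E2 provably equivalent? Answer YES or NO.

Every axiom is a valid identity, so a rewrite proof would force E1 and E2 to agree under every assignment.
At a=0, b=1, c=0: E1 = 0 but E2 = 1; they differ, so no derivation exists.

NO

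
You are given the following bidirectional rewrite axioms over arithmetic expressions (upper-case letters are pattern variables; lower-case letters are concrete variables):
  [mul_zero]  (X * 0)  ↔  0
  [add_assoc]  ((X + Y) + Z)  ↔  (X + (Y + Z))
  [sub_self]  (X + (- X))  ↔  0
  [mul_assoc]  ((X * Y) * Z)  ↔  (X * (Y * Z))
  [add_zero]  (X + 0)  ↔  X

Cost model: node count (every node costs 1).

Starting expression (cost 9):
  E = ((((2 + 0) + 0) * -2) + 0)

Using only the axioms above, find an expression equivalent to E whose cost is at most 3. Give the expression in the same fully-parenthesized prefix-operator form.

(2 * -2)   [cost 3]

(1) ((2 + 0) + 0)  =[add_zero →]=  (2 + 0)    ⊢ (((2 + 0) * -2) + 0)
(2) (2 + 0)  =[add_zero →]=  2    ⊢ ((2 * -2) + 0)
(3) ((2 * -2) + 0)  =[add_zero →]=  (2 * -2)    ⊢ cost 3, within 3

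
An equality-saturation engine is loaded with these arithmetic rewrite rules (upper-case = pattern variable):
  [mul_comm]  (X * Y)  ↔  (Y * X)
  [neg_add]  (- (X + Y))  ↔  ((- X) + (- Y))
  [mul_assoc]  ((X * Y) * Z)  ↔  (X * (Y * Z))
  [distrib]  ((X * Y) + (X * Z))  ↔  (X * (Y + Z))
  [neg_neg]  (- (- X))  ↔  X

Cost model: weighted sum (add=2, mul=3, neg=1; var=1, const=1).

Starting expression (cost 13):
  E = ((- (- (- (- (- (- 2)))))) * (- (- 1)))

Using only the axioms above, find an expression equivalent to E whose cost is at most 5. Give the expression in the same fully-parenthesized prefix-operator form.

(1) (- (- (- 2)))  =[neg_neg →]=  (- 2)    ⊢ ((- (- (- (- 2)))) * (- (- 1)))
(2) (- (- 1))  =[neg_neg →]=  1    ⊢ ((- (- (- (- 2)))) * 1)
(3) (- (- 2))  =[neg_neg →]=  2    ⊢ ((- (- 2)) * 1)
(4) (- (- 2))  =[neg_neg →]=  2    ⊢ cost 5, within 5

(2 * 1)   [cost 5]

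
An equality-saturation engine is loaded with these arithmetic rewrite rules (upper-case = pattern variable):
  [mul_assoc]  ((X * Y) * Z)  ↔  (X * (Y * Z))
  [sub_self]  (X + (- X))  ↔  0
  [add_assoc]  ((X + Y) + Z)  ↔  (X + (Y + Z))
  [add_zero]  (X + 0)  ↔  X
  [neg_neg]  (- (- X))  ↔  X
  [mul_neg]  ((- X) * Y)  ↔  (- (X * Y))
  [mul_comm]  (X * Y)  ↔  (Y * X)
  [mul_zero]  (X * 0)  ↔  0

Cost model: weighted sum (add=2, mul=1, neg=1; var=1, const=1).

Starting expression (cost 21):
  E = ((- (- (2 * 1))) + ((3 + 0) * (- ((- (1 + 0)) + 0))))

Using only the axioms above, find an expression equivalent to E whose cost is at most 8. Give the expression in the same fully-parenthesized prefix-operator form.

((2 * 1) + (3 * 1))   [cost 8]

1. [add_zero →] ((- (1 + 0)) + 0)  →  (- (1 + 0));  E = ((- (- (2 * 1))) + ((3 + 0) * (- (- (1 + 0)))))
2. [add_zero →] (3 + 0)  →  3;  E = ((- (- (2 * 1))) + (3 * (- (- (1 + 0)))))
3. [neg_neg →] (- (- (1 + 0)))  →  (1 + 0);  E = ((- (- (2 * 1))) + (3 * (1 + 0)))
4. [neg_neg →] (- (- (2 * 1)))  →  (2 * 1);  E = ((2 * 1) + (3 * (1 + 0)))
5. [add_zero →] (1 + 0)  →  1;  cost 8 ≤ 8, done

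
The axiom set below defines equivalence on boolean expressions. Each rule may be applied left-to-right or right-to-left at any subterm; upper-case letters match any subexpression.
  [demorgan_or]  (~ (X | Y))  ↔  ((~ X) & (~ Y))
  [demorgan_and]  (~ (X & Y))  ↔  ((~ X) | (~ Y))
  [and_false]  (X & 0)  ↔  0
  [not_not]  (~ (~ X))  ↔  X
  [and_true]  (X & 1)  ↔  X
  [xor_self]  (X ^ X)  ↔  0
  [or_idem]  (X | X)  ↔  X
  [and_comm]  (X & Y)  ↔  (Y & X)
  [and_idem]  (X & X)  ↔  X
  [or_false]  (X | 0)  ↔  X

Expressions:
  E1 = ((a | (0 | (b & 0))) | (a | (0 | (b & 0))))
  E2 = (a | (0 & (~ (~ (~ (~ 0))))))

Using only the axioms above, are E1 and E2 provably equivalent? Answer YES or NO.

YES

1. [or_idem →] ((a | (0 | (b & 0))) | (a | (0 | (b & 0))))  →  (a | (0 | (b & 0)))
2. [and_false →] (b & 0)  →  0;  E1 = (a | (0 | 0))
3. [or_false →] (0 | 0)  →  0;  E1 = (a | 0)
4. [and_idem ←] 0  →  (0 & 0);  E1 = (a | (0 & 0))
5. [not_not ←] 0  →  (~ (~ 0));  E1 = (a | (0 & (~ (~ 0))))
6. [not_not ←] 0  →  (~ (~ 0));  this is E2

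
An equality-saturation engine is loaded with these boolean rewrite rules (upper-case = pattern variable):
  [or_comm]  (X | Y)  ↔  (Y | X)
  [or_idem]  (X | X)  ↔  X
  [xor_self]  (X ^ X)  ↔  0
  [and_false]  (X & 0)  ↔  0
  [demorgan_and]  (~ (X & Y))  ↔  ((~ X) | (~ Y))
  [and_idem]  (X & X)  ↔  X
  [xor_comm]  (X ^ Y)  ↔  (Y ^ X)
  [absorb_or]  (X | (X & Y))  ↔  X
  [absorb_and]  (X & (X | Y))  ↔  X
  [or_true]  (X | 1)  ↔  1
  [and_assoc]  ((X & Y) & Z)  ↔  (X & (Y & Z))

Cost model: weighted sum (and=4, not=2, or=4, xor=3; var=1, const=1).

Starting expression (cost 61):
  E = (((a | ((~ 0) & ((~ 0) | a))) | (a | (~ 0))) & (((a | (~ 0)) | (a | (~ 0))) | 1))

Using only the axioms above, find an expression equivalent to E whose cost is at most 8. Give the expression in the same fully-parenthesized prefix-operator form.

(a | (~ 0))   [cost 8]

(1) ((~ 0) & ((~ 0) | a))  =[absorb_and →]=  (~ 0)    ⊢ (((a | (~ 0)) | (a | (~ 0))) & (((a | (~ 0)) | (a | (~ 0))) | 1))
(2) (((a | (~ 0)) | (a | (~ 0))) & (((a | (~ 0)) | (a | (~ 0))) | 1))  =[absorb_and →]=  ((a | (~ 0)) | (a | (~ 0)))
(3) ((a | (~ 0)) | (a | (~ 0)))  =[or_idem →]=  (a | (~ 0))    ⊢ cost 8, within 8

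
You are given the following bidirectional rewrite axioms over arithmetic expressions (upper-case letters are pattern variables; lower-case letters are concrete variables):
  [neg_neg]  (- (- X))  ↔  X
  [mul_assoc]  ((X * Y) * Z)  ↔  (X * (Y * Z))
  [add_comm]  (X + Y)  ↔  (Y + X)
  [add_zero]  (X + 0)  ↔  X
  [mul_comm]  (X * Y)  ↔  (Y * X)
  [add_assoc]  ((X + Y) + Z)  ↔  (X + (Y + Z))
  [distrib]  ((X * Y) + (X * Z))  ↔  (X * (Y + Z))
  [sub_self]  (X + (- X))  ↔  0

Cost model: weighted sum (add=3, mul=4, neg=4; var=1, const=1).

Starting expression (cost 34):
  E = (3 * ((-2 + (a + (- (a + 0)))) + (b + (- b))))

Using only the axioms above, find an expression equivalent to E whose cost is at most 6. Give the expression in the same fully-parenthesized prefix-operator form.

(1) (a + 0)  =[add_zero →]=  a    ⊢ (3 * ((-2 + (a + (- a))) + (b + (- b))))
(2) (b + (- b))  =[sub_self →]=  0    ⊢ (3 * ((-2 + (a + (- a))) + 0))
(3) ((-2 + (a + (- a))) + 0)  =[add_zero →]=  (-2 + (a + (- a)))    ⊢ (3 * (-2 + (a + (- a))))
(4) (a + (- a))  =[sub_self →]=  0    ⊢ (3 * (-2 + 0))
(5) (-2 + 0)  =[add_zero →]=  -2    ⊢ cost 6, within 6

(3 * -2)   [cost 6]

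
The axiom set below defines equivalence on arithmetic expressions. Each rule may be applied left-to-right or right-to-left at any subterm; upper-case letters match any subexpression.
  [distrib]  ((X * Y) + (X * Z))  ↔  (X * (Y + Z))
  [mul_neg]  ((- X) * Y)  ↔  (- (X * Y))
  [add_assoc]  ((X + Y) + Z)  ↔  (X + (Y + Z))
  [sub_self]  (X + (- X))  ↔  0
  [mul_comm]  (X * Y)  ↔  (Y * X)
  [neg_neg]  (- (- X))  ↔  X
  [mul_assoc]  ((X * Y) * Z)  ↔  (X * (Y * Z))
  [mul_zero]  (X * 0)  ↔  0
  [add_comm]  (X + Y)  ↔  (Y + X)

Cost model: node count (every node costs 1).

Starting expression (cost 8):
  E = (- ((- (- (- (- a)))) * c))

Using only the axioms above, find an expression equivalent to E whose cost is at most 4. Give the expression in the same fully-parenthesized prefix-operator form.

(- (a * c))   [cost 4]

1. [neg_neg →] (- (- a))  →  a;  E = (- ((- (- a)) * c))
2. [neg_neg →] (- (- a))  →  a;  cost 4 ≤ 4, done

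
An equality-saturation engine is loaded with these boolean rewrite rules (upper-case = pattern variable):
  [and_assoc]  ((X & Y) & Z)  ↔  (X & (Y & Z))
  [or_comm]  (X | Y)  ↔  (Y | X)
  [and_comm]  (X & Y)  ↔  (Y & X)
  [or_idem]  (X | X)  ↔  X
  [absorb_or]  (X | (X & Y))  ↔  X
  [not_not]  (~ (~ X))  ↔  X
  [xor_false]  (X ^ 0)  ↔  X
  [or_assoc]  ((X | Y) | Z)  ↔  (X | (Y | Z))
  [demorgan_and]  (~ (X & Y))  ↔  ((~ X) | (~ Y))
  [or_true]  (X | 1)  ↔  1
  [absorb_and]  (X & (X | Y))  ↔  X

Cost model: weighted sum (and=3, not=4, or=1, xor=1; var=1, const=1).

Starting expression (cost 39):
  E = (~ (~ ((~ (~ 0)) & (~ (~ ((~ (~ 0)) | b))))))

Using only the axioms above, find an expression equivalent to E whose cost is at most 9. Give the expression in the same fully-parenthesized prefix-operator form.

step 1: not_not (→) rewrites (~ (~ ((~ (~ 0)) & (~ (~ ((~ (~ 0)) | b)))))) into ((~ (~ 0)) & (~ (~ ((~ (~ 0)) | b))))
step 2: not_not (→) rewrites (~ (~ ((~ (~ 0)) | b))) into ((~ (~ 0)) | b), now ((~ (~ 0)) & ((~ (~ 0)) | b))
step 3: absorb_and (→) rewrites ((~ (~ 0)) & ((~ (~ 0)) | b)) into (~ (~ 0)), reaching cost 9 (bound 9)

(~ (~ 0))   [cost 9]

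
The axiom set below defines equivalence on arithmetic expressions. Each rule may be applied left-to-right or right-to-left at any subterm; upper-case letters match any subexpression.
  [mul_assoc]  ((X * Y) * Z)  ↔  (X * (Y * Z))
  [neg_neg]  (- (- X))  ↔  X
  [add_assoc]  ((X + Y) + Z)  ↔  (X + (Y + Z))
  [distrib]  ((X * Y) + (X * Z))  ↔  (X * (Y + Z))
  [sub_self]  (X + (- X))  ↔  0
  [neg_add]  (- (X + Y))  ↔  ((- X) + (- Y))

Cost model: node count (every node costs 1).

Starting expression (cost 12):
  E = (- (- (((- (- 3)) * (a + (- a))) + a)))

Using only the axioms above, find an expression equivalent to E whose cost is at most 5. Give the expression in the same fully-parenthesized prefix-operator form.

1. [neg_neg →] (- (- (((- (- 3)) * (a + (- a))) + a)))  →  (((- (- 3)) * (a + (- a))) + a)
2. [sub_self →] (a + (- a))  →  0;  E = (((- (- 3)) * 0) + a)
3. [neg_neg →] (- (- 3))  →  3;  cost 5 ≤ 5, done

((3 * 0) + a)   [cost 5]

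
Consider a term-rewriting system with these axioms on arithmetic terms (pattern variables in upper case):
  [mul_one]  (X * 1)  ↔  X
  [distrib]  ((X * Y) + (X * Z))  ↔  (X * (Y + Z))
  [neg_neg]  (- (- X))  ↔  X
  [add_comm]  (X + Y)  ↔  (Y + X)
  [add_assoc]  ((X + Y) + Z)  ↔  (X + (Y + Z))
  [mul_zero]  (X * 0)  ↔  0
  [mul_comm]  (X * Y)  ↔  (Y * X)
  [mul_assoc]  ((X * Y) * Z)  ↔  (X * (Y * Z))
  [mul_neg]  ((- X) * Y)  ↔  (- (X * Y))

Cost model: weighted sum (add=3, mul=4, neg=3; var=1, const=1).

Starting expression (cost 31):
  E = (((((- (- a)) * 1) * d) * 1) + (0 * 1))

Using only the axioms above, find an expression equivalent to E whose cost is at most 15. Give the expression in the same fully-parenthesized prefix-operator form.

((a * d) + (0 * 1))   [cost 15]

1. [neg_neg →] (- (- a))  →  a;  E = ((((a * 1) * d) * 1) + (0 * 1))
2. [mul_one →] (a * 1)  →  a;  E = (((a * d) * 1) + (0 * 1))
3. [mul_one →] ((a * d) * 1)  →  (a * d);  cost 15 ≤ 15, done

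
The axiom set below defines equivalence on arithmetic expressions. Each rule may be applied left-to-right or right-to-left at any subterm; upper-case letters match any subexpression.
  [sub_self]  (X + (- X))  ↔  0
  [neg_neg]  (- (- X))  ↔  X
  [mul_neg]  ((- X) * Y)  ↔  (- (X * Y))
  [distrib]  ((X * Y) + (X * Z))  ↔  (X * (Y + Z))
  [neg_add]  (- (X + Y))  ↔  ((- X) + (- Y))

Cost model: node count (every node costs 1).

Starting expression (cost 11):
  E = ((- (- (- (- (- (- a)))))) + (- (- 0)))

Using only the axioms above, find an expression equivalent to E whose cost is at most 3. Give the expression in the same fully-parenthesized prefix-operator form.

1. [neg_neg →] (- (- (- (- (- a)))))  →  (- (- (- a)));  E = ((- (- (- (- a)))) + (- (- 0)))
2. [neg_neg →] (- (- a))  →  a;  E = ((- (- a)) + (- (- 0)))
3. [neg_neg →] (- (- 0))  →  0;  E = ((- (- a)) + 0)
4. [neg_neg →] (- (- a))  →  a;  cost 3 ≤ 3, done

(a + 0)   [cost 3]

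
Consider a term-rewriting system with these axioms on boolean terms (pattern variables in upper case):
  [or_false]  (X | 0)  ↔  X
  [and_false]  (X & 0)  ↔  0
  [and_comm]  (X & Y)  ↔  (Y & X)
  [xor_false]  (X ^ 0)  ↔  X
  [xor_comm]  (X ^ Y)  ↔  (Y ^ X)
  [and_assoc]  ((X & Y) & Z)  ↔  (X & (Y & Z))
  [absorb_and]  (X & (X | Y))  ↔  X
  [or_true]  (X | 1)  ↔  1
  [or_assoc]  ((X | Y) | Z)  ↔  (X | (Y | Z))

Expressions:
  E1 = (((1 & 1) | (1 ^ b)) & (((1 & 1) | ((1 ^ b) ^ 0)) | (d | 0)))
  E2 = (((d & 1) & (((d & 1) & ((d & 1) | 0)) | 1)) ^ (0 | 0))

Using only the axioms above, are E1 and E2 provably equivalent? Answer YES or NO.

The axioms are sound identities: if E1 ↔* E2 then E1 and E2 evaluate identically under any assignment.
Under b=0, d=0: E1 evaluates to 1, E2 to 0. Distinct ⇒ no rewrite sequence connects them.

NO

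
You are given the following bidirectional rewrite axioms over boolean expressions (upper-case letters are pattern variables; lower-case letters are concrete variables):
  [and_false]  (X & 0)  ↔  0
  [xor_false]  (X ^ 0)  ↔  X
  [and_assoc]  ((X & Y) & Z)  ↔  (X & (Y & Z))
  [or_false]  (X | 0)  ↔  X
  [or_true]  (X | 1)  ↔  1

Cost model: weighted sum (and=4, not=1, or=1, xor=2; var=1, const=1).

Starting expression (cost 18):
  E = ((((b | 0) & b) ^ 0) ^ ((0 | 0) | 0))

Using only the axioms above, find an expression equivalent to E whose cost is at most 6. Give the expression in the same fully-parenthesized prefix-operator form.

(b & b)   [cost 6]

1. [xor_false →] (((b | 0) & b) ^ 0)  →  ((b | 0) & b);  E = (((b | 0) & b) ^ ((0 | 0) | 0))
2. [or_false →] (0 | 0)  →  0;  E = (((b | 0) & b) ^ (0 | 0))
3. [or_false →] (0 | 0)  →  0;  E = (((b | 0) & b) ^ 0)
4. [or_false →] (b | 0)  →  b;  E = ((b & b) ^ 0)
5. [xor_false →] ((b & b) ^ 0)  →  (b & b);  cost 6 ≤ 6, done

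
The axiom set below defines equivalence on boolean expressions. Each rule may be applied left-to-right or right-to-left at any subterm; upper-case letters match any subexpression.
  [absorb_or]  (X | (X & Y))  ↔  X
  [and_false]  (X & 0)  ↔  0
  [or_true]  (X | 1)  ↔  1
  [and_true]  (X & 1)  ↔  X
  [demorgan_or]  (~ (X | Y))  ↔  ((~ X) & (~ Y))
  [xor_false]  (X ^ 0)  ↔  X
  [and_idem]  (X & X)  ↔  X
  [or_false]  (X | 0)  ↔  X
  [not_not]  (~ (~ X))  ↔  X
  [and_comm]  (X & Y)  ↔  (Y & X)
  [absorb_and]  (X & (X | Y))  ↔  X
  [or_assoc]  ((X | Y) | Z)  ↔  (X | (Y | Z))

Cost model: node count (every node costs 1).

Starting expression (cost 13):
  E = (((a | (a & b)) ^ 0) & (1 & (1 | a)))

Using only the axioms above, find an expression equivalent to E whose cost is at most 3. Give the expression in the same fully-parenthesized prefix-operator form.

(a ^ 0)   [cost 3]

(1) (1 & (1 | a))  =[absorb_and →]=  1    ⊢ (((a | (a & b)) ^ 0) & 1)
(2) (a | (a & b))  =[absorb_or →]=  a    ⊢ ((a ^ 0) & 1)
(3) ((a ^ 0) & 1)  =[and_true →]=  (a ^ 0)    ⊢ cost 3, within 3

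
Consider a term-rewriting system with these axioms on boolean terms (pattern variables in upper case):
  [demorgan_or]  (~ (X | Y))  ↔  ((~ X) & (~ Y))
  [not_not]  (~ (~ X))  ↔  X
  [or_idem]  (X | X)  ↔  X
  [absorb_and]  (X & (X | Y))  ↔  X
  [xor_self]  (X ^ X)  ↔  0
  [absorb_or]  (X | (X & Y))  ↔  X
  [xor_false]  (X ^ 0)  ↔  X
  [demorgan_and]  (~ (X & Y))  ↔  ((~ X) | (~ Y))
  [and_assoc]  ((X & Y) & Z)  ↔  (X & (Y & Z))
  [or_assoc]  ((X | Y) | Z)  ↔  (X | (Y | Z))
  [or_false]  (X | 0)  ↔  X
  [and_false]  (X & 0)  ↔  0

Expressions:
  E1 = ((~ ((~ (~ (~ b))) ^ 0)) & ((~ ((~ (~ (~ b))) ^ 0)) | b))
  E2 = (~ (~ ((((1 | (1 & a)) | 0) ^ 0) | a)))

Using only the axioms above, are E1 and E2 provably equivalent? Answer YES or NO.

NO

Every axiom is a valid identity, so a rewrite proof would force E1 and E2 to agree under every assignment.
At a=0, b=0: E1 = 0 but E2 = 1; they differ, so no derivation exists.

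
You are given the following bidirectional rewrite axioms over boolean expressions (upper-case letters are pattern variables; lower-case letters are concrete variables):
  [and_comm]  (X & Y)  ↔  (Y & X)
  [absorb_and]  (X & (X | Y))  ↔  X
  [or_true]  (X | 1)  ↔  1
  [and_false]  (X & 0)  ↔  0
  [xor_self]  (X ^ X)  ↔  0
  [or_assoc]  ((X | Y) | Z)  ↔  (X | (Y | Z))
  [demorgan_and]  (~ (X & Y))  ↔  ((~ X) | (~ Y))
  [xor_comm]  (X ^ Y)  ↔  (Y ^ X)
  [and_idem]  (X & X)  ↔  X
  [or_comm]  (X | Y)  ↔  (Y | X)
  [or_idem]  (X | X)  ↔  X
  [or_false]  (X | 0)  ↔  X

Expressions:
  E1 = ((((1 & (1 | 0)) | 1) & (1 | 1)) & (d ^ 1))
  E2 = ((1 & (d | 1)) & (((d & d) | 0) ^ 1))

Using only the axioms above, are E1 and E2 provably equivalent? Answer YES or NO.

YES

1. [or_idem →] (1 | 1)  →  1;  E1 = ((((1 & (1 | 0)) | 1) & 1) & (d ^ 1))
2. [absorb_and →] (1 & (1 | 0))  →  1;  E1 = (((1 | 1) & 1) & (d ^ 1))
3. [or_idem →] (1 | 1)  →  1;  E1 = ((1 & 1) & (d ^ 1))
4. [or_true ←] 1  →  (d | 1);  E1 = ((1 & (d | 1)) & (d ^ 1))
5. [and_idem ←] d  →  (d & d);  E1 = ((1 & (d | 1)) & ((d & d) ^ 1))
6. [or_false ←] (d & d)  →  ((d & d) | 0);  this is E2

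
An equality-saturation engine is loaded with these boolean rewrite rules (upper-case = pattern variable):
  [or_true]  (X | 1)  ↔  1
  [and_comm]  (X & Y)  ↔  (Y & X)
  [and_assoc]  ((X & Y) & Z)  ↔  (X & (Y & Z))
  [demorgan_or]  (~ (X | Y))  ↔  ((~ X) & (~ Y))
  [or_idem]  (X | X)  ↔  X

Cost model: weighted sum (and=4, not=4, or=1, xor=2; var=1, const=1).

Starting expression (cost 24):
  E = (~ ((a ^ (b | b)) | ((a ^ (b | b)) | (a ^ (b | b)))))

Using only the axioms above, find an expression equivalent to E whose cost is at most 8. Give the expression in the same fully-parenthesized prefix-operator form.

(~ (a ^ b))   [cost 8]

1. [or_idem →] ((a ^ (b | b)) | (a ^ (b | b)))  →  (a ^ (b | b));  E = (~ ((a ^ (b | b)) | (a ^ (b | b))))
2. [or_idem →] ((a ^ (b | b)) | (a ^ (b | b)))  →  (a ^ (b | b));  E = (~ (a ^ (b | b)))
3. [or_idem →] (b | b)  →  b;  cost 8 ≤ 8, done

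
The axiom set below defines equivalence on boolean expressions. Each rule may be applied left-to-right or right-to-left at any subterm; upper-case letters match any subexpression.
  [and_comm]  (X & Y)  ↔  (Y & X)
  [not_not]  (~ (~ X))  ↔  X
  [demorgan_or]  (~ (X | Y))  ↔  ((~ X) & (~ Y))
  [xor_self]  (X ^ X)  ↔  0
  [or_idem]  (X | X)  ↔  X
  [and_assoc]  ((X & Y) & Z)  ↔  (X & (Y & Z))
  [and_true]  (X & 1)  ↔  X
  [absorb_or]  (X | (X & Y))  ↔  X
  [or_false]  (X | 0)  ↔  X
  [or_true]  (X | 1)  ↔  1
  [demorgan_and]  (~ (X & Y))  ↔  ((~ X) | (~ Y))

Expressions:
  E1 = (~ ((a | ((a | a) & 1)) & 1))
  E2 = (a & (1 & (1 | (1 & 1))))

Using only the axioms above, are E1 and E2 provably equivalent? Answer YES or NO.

NO

Every axiom is a valid identity, so a rewrite proof would force E1 and E2 to agree under every assignment.
At a=0: E1 = 1 but E2 = 0; they differ, so no derivation exists.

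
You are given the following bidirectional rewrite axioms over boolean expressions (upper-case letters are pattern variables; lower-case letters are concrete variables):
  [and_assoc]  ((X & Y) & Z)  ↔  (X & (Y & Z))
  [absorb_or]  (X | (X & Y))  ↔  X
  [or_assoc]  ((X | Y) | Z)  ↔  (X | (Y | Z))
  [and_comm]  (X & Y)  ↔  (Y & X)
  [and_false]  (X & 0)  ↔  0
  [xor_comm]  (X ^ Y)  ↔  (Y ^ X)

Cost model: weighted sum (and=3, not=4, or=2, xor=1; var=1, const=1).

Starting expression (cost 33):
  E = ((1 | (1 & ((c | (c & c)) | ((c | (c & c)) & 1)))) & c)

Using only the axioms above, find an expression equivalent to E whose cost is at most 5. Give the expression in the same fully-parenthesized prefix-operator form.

(1 & c)   [cost 5]

step 1: absorb_or (→) rewrites ((c | (c & c)) | ((c | (c & c)) & 1)) into (c | (c & c)), now ((1 | (1 & (c | (c & c)))) & c)
step 2: absorb_or (→) rewrites (c | (c & c)) into c, now ((1 | (1 & c)) & c)
step 3: absorb_or (→) rewrites (1 | (1 & c)) into 1, reaching cost 5 (bound 5)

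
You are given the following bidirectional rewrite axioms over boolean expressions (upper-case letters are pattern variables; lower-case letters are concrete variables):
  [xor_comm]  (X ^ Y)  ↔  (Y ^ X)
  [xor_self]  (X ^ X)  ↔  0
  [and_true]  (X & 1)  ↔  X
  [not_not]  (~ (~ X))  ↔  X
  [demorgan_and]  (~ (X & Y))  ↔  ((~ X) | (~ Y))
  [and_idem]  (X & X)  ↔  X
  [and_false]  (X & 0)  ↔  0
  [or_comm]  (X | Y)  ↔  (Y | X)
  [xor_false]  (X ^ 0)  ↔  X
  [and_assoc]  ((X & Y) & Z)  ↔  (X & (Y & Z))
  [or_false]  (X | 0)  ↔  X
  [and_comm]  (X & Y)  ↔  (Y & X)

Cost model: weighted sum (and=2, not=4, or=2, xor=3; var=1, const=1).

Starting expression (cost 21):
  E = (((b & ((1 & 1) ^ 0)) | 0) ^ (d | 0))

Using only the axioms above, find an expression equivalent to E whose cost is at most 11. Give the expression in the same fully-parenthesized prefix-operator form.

((b & 1) ^ (d | 0))   [cost 11]

(1) (1 & 1)  =[and_idem →]=  1    ⊢ (((b & (1 ^ 0)) | 0) ^ (d | 0))
(2) (1 ^ 0)  =[xor_false →]=  1    ⊢ (((b & 1) | 0) ^ (d | 0))
(3) ((b & 1) | 0)  =[or_false →]=  (b & 1)    ⊢ cost 11, within 11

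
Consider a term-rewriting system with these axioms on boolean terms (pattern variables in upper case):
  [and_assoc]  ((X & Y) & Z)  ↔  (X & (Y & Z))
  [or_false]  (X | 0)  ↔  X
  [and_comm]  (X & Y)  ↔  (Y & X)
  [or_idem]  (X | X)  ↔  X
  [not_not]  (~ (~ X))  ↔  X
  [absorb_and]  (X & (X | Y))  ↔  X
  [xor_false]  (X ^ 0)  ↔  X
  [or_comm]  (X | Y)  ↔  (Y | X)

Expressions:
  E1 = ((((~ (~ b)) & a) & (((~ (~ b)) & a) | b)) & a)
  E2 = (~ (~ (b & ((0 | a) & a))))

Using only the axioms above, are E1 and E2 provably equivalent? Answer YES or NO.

(1) (((~ (~ b)) & a) & (((~ (~ b)) & a) | b))  =[absorb_and →]=  ((~ (~ b)) & a)    ⊢ (((~ (~ b)) & a) & a)
(2) (((~ (~ b)) & a) & a)  =[and_assoc →]=  ((~ (~ b)) & (a & a))
(3) (~ (~ b))  =[not_not →]=  b    ⊢ (b & (a & a))
(4) (b & (a & a))  =[not_not ←]=  (~ (~ (b & (a & a))))
(5) a  =[or_false ←]=  (a | 0)    ⊢ (~ (~ (b & ((a | 0) & a))))
(6) (a | 0)  =[or_comm →]=  (0 | a)    ⊢ E2

YES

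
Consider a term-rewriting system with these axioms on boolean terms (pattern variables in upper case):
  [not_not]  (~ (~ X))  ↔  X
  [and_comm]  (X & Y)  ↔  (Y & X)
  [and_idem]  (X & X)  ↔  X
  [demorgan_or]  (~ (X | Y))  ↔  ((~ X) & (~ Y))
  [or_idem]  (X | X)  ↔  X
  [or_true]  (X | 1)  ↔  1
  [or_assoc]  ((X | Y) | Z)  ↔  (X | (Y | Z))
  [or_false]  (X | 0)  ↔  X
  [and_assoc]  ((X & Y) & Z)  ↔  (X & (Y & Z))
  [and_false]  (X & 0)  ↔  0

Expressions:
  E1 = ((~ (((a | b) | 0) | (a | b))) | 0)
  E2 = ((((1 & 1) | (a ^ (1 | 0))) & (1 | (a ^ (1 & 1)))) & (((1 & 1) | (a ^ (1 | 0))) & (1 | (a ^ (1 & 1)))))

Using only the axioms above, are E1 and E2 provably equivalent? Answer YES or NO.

Every axiom is a valid identity, so a rewrite proof would force E1 and E2 to agree under every assignment.
At a=0, b=1: E1 = 0 but E2 = 1; they differ, so no derivation exists.

NO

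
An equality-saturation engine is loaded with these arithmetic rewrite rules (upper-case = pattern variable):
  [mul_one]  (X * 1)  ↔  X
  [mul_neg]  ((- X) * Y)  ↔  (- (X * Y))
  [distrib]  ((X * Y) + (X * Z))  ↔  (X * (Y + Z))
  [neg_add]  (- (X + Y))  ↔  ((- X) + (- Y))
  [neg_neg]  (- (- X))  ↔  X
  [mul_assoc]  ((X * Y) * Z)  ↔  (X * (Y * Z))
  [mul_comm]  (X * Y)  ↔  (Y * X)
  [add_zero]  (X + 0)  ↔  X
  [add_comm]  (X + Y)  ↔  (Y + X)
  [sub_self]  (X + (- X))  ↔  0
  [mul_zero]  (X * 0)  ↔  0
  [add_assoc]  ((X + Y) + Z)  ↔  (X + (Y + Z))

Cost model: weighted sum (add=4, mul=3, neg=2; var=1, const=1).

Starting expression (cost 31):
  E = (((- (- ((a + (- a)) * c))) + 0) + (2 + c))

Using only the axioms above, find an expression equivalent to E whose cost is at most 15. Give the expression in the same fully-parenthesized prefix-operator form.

1. [add_zero →] ((- (- ((a + (- a)) * c))) + 0)  →  (- (- ((a + (- a)) * c)));  E = ((- (- ((a + (- a)) * c))) + (2 + c))
2. [neg_neg →] (- (- ((a + (- a)) * c)))  →  ((a + (- a)) * c);  E = (((a + (- a)) * c) + (2 + c))
3. [sub_self →] (a + (- a))  →  0;  cost 15 ≤ 15, done

((0 * c) + (2 + c))   [cost 15]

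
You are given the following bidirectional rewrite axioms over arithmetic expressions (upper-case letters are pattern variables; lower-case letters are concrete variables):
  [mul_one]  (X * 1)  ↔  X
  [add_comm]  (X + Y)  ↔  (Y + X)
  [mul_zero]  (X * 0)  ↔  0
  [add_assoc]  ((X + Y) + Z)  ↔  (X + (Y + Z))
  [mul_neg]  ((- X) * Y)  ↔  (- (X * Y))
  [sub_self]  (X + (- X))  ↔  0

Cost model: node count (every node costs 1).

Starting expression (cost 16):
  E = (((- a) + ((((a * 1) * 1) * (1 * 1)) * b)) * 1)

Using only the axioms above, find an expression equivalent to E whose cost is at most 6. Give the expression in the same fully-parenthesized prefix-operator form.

step 1: mul_one (→) rewrites (((- a) + ((((a * 1) * 1) * (1 * 1)) * b)) * 1) into ((- a) + ((((a * 1) * 1) * (1 * 1)) * b))
step 2: mul_one (→) rewrites (a * 1) into a, now ((- a) + (((a * 1) * (1 * 1)) * b))
step 3: mul_one (→) rewrites (1 * 1) into 1, now ((- a) + (((a * 1) * 1) * b))
step 4: mul_one (→) rewrites (a * 1) into a, now ((- a) + ((a * 1) * b))
step 5: mul_one (→) rewrites (a * 1) into a, reaching cost 6 (bound 6)

((- a) + (a * b))   [cost 6]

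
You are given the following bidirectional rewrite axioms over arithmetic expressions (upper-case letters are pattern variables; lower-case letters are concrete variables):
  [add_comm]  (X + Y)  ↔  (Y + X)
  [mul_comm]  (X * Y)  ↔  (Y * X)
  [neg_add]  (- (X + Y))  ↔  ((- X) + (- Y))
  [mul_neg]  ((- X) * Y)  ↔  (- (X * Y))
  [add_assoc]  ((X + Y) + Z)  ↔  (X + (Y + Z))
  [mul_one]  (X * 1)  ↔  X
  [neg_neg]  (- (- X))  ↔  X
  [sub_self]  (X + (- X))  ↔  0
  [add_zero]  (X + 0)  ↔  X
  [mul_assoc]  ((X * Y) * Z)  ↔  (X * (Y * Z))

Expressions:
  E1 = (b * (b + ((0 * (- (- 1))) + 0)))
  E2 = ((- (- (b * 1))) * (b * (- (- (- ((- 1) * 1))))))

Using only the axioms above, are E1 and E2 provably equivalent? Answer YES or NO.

(1) (- (- 1))  =[neg_neg →]=  1    ⊢ (b * (b + ((0 * 1) + 0)))
(2) (0 * 1)  =[mul_one →]=  0    ⊢ (b * (b + (0 + 0)))
(3) (0 + 0)  =[add_zero →]=  0    ⊢ (b * (b + 0))
(4) (b + 0)  =[add_zero →]=  b    ⊢ (b * b)
(5) b  =[neg_neg ←]=  (- (- b))    ⊢ ((- (- b)) * b)
(6) b  =[mul_one ←]=  (b * 1)    ⊢ ((- (- b)) * (b * 1))
(7) 1  =[neg_neg ←]=  (- (- 1))    ⊢ ((- (- b)) * (b * (- (- 1))))
(8) (- 1)  =[mul_one ←]=  ((- 1) * 1)    ⊢ ((- (- b)) * (b * (- ((- 1) * 1))))
(9) b  =[mul_one ←]=  (b * 1)    ⊢ ((- (- (b * 1))) * (b * (- ((- 1) * 1))))
(10) ((- 1) * 1)  =[neg_neg ←]=  (- (- ((- 1) * 1)))    ⊢ E2

YES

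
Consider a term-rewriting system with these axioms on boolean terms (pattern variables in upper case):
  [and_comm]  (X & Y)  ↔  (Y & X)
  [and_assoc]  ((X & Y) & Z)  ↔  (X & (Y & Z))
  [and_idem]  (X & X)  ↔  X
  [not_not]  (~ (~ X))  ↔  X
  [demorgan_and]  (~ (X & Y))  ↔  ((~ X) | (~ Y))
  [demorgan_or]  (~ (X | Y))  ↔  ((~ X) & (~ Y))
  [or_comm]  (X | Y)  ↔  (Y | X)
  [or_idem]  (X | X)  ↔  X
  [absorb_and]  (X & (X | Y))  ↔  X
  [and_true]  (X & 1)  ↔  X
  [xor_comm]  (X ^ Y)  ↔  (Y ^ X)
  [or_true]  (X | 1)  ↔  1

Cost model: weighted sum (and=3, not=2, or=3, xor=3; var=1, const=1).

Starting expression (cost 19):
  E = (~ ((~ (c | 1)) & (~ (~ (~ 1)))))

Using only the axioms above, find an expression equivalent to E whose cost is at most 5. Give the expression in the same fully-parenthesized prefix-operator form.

(1) (~ (~ (~ 1)))  =[not_not →]=  (~ 1)    ⊢ (~ ((~ (c | 1)) & (~ 1)))
(2) (c | 1)  =[or_true →]=  1    ⊢ (~ ((~ 1) & (~ 1)))
(3) ((~ 1) & (~ 1))  =[and_idem →]=  (~ 1)    ⊢ cost 5, within 5

(~ (~ 1))   [cost 5]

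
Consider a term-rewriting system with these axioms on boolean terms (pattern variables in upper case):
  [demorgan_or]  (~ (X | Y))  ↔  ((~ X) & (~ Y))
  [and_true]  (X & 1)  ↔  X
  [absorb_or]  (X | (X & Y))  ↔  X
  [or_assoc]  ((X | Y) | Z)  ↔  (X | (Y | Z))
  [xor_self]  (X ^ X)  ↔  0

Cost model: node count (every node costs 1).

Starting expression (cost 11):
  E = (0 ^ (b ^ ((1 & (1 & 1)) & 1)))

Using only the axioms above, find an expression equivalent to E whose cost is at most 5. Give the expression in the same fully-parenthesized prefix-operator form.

step 1: and_true (→) rewrites ((1 & (1 & 1)) & 1) into (1 & (1 & 1)), now (0 ^ (b ^ (1 & (1 & 1))))
step 2: and_true (→) rewrites (1 & 1) into 1, now (0 ^ (b ^ (1 & 1)))
step 3: and_true (→) rewrites (1 & 1) into 1, reaching cost 5 (bound 5)

(0 ^ (b ^ 1))   [cost 5]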